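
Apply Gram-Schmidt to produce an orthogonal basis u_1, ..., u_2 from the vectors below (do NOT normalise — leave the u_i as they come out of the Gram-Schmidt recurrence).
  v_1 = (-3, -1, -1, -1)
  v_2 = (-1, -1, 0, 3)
Orthogonal basis:
  u_1 = (-3, -1, -1, -1)
  u_2 = (-3/4, -11/12, 1/12, 37/12)

Apply the Gram-Schmidt recurrence
  u_1 = v_1
  u_i = v_i − Σ_{j<i} ((v_i · u_j) / (u_j · u_j)) · u_j.

Step by step this gives:
  u_1 = (-3, -1, -1, -1)
  u_2 = (-3/4, -11/12, 1/12, 37/12)

Orthogonality check:
  u_2 · u_1 = 0 (should be 0)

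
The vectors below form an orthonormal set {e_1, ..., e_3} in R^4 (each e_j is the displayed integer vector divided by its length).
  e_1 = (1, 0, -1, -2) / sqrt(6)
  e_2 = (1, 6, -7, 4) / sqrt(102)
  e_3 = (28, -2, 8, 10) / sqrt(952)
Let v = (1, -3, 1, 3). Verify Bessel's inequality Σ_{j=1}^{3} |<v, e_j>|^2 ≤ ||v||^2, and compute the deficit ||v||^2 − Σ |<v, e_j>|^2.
Σ |<v, e_j>|^2 = 90/7; ||v||^2 = 20; deficit = 50/7

Write each e_j = u_j / sqrt(<u_j, u_j>) where u_j is the displayed integer vector. Then <v, e_j> = <v, u_j> / sqrt(<u_j, u_j>), so |<v, e_j>|^2 = <v, u_j>^2 / <u_j, u_j>.
Coefficients: <v, e_1> = -6/sqrt(6), <v, e_2> = -12/sqrt(102), <v, e_3> = 72/sqrt(952).
Square and sum: Σ |<v, e_j>|^2 = 90/7.
Compute ||v||^2 = v·v = 20.
Deficit = 20 − 90/7 = 50/7 ≥ 0, confirming Bessel's inequality. (The deficit equals ||v − Σ <v,e_j> e_j||^2, the squared distance from v to span{e_j}.)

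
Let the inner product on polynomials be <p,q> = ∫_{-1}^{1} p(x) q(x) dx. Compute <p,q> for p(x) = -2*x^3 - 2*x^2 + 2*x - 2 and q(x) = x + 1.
<p,q> = -24/5

Expand the product: p(x)·q(x) = -2*x^4 - 4*x^3 - 2.
∫_{-1}^{1} of each monomial x^k gives [2/(k+1) if k even, 0 if k odd]. Integrating term-by-term (or equivalently evaluating the antiderivative F(x) = -2*x^5/5 - x^4 - 2*x at the endpoints):
  F(1) − F(−1) = -17/5 − (7/5) = -24/5.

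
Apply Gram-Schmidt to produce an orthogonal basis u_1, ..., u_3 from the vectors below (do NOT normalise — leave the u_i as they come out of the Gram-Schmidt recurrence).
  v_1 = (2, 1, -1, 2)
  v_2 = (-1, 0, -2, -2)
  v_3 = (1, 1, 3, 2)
Orthogonal basis:
  u_1 = (2, 1, -1, 2)
  u_2 = (-1/5, 2/5, -12/5, -6/5)
  u_3 = (-2/37, 41/37, 13/37, -12/37)

Apply the Gram-Schmidt recurrence
  u_1 = v_1
  u_i = v_i − Σ_{j<i} ((v_i · u_j) / (u_j · u_j)) · u_j.

Step by step this gives:
  u_1 = (2, 1, -1, 2)
  u_2 = (-1/5, 2/5, -12/5, -6/5)
  u_3 = (-2/37, 41/37, 13/37, -12/37)

Orthogonality check:
  u_2 · u_1 = 0 (should be 0)
  u_3 · u_1 = 0 (should be 0)
  u_3 · u_2 = 0 (should be 0)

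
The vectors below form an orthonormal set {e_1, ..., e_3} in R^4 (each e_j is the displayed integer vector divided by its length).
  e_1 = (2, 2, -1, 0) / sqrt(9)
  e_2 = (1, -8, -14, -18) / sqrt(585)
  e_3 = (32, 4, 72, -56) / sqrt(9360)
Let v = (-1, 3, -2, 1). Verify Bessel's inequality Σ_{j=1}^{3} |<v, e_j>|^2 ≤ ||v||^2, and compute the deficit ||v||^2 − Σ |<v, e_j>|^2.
Σ |<v, e_j>|^2 = 86/9; ||v||^2 = 15; deficit = 49/9

Write each e_j = u_j / sqrt(<u_j, u_j>) where u_j is the displayed integer vector. Then <v, e_j> = <v, u_j> / sqrt(<u_j, u_j>), so |<v, e_j>|^2 = <v, u_j>^2 / <u_j, u_j>.
Coefficients: <v, e_1> = 6/sqrt(9), <v, e_2> = -15/sqrt(585), <v, e_3> = -220/sqrt(9360).
Square and sum: Σ |<v, e_j>|^2 = 86/9.
Compute ||v||^2 = v·v = 15.
Deficit = 15 − 86/9 = 49/9 ≥ 0, confirming Bessel's inequality. (The deficit equals ||v − Σ <v,e_j> e_j||^2, the squared distance from v to span{e_j}.)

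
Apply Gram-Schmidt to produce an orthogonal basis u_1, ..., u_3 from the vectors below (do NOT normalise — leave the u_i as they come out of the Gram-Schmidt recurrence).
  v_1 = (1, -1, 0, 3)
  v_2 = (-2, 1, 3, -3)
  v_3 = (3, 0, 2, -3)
Orthogonal basis:
  u_1 = (1, -1, 0, 3)
  u_2 = (-10/11, -1/11, 3, 3/11)
  u_3 = (411/109, -57/109, 137/109, -156/109)

Apply the Gram-Schmidt recurrence
  u_1 = v_1
  u_i = v_i − Σ_{j<i} ((v_i · u_j) / (u_j · u_j)) · u_j.

Step by step this gives:
  u_1 = (1, -1, 0, 3)
  u_2 = (-10/11, -1/11, 3, 3/11)
  u_3 = (411/109, -57/109, 137/109, -156/109)

Orthogonality check:
  u_2 · u_1 = 0 (should be 0)
  u_3 · u_1 = 0 (should be 0)
  u_3 · u_2 = 0 (should be 0)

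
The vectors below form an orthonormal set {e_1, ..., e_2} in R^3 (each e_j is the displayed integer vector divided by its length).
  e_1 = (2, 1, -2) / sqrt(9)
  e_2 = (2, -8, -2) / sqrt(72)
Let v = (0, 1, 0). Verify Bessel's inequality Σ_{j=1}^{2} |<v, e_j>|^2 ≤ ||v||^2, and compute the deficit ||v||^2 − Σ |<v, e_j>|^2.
Σ |<v, e_j>|^2 = 1; ||v||^2 = 1; deficit = 0

Write each e_j = u_j / sqrt(<u_j, u_j>) where u_j is the displayed integer vector. Then <v, e_j> = <v, u_j> / sqrt(<u_j, u_j>), so |<v, e_j>|^2 = <v, u_j>^2 / <u_j, u_j>.
Coefficients: <v, e_1> = 1/sqrt(9), <v, e_2> = -8/sqrt(72).
Square and sum: Σ |<v, e_j>|^2 = 1.
Compute ||v||^2 = v·v = 1.
Deficit = 1 − 1 = 0 ≥ 0, confirming Bessel's inequality. (The deficit equals ||v − Σ <v,e_j> e_j||^2, the squared distance from v to span{e_j}.)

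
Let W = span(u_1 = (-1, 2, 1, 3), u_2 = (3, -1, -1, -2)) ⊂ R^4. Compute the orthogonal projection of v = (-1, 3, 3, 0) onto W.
proj_W(v) = (-29/27, 11/9, 19/27, 52/27)

Set up U = [u_1 | ... | u_2] ∈ R^(4×2). The projector onto W = col(U) is P = U (U^T U)^(-1) U^T.
Compute U^T U =
  [15, -12]
  [-12, 15],
and U^T v = (10, -9).
Solve U^T U · c = U^T v for the coefficients: c = (14/27, -5/27). The projection is proj_W(v) = U c.
Check: (v - proj_W(v)) · u_1 = 0  (should be 0).
Check: (v - proj_W(v)) · u_2 = 0  (should be 0).
Result: proj_W(v) = (-29/27, 11/9, 19/27, 52/27).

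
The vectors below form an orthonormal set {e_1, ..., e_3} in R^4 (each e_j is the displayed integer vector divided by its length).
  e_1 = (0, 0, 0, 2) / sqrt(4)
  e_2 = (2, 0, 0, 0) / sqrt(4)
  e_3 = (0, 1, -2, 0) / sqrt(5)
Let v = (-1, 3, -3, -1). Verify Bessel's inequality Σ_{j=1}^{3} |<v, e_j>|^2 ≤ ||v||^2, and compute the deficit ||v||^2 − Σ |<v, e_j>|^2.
Σ |<v, e_j>|^2 = 91/5; ||v||^2 = 20; deficit = 9/5

Write each e_j = u_j / sqrt(<u_j, u_j>) where u_j is the displayed integer vector. Then <v, e_j> = <v, u_j> / sqrt(<u_j, u_j>), so |<v, e_j>|^2 = <v, u_j>^2 / <u_j, u_j>.
Coefficients: <v, e_1> = -2/sqrt(4), <v, e_2> = -2/sqrt(4), <v, e_3> = 9/sqrt(5).
Square and sum: Σ |<v, e_j>|^2 = 91/5.
Compute ||v||^2 = v·v = 20.
Deficit = 20 − 91/5 = 9/5 ≥ 0, confirming Bessel's inequality. (The deficit equals ||v − Σ <v,e_j> e_j||^2, the squared distance from v to span{e_j}.)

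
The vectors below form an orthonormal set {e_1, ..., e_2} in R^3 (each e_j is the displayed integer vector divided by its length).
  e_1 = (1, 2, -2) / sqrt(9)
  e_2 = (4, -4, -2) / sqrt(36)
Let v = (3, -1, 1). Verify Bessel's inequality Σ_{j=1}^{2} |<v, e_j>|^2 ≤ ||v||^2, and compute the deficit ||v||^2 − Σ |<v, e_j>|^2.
Σ |<v, e_j>|^2 = 50/9; ||v||^2 = 11; deficit = 49/9

Write each e_j = u_j / sqrt(<u_j, u_j>) where u_j is the displayed integer vector. Then <v, e_j> = <v, u_j> / sqrt(<u_j, u_j>), so |<v, e_j>|^2 = <v, u_j>^2 / <u_j, u_j>.
Coefficients: <v, e_1> = -1/sqrt(9), <v, e_2> = 14/sqrt(36).
Square and sum: Σ |<v, e_j>|^2 = 50/9.
Compute ||v||^2 = v·v = 11.
Deficit = 11 − 50/9 = 49/9 ≥ 0, confirming Bessel's inequality. (The deficit equals ||v − Σ <v,e_j> e_j||^2, the squared distance from v to span{e_j}.)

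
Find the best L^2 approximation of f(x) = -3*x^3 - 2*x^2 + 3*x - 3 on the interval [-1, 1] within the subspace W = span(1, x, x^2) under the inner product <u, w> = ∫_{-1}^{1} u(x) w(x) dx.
g(x) = -2*x^2 + 6*x/5 - 3

The best approximation g ∈ W is the orthogonal projection of f onto W. Writing g = a_0 + a_1 x + a_2 x^2, the coefficients solve the normal equations G · a = b where
  G_{ij} = <φ_i, φ_j> and b_i = <f, φ_i>, with φ_0 = 1, φ_1 = x, φ_2 = x^2.
G =
  [2, 0, 2/3]
  [0, 2/3, 0]
  [2/3, 0, 2/5],
b = (-22/3, 4/5, -14/5).
Solving gives a_0 = -3, a_1 = 6/5, a_2 = -2, so
  g(x) = -2*x^2 + 6*x/5 - 3.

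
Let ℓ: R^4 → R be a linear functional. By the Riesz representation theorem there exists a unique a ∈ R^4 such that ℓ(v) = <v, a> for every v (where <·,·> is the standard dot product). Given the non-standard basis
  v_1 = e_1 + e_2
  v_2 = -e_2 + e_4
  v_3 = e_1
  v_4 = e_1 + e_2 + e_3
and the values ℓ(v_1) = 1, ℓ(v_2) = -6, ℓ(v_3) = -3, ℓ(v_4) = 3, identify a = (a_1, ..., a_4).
a = (-3, 4, 2, -2)

Write a = (a_1, ..., a_4) in the standard basis. For each basis vector v_i, ℓ(v_i) = <v_i, a> is a linear equation in the a_j's. Collect the n equations into a matrix system V a = ℓ, where row i of V is v_i (expressed in the standard basis). Since V is invertible (lower-triangular with 1s on the diagonal, up to permutation), solve by back-substitution:
  V =
[[1, 1, 0, 0],
 [0, -1, 0, 1],
 [1, 0, 0, 0],
 [1, 1, 1, 0]]
  V a = (1, -6, -3, 3)
Solving gives a = (-3, 4, 2, -2).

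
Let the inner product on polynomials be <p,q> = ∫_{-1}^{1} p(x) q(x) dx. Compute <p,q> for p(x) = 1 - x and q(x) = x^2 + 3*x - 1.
<p,q> = -10/3

Expand the product: p(x)·q(x) = -x^3 - 2*x^2 + 4*x - 1.
∫_{-1}^{1} of each monomial x^k gives [2/(k+1) if k even, 0 if k odd]. Integrating term-by-term (or equivalently evaluating the antiderivative F(x) = -x^4/4 - 2*x^3/3 + 2*x^2 - x at the endpoints):
  F(1) − F(−1) = 1/12 − (41/12) = -10/3.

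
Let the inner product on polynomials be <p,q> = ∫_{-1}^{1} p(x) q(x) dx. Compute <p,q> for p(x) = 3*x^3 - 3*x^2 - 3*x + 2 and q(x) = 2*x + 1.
<p,q> = 2/5

Expand the product: p(x)·q(x) = 6*x^4 - 3*x^3 - 9*x^2 + x + 2.
∫_{-1}^{1} of each monomial x^k gives [2/(k+1) if k even, 0 if k odd]. Integrating term-by-term (or equivalently evaluating the antiderivative F(x) = 6*x^5/5 - 3*x^4/4 - 3*x^3 + x^2/2 + 2*x at the endpoints):
  F(1) − F(−1) = -1/20 − (-9/20) = 2/5.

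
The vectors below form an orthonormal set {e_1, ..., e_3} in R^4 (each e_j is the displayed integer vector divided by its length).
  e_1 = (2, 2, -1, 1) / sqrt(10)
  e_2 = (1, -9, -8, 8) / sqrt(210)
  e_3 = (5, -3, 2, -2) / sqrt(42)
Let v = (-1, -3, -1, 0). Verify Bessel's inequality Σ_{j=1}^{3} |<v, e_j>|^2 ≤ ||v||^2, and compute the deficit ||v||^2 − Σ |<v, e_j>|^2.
Σ |<v, e_j>|^2 = 21/2; ||v||^2 = 11; deficit = 1/2

Write each e_j = u_j / sqrt(<u_j, u_j>) where u_j is the displayed integer vector. Then <v, e_j> = <v, u_j> / sqrt(<u_j, u_j>), so |<v, e_j>|^2 = <v, u_j>^2 / <u_j, u_j>.
Coefficients: <v, e_1> = -7/sqrt(10), <v, e_2> = 34/sqrt(210), <v, e_3> = 2/sqrt(42).
Square and sum: Σ |<v, e_j>|^2 = 21/2.
Compute ||v||^2 = v·v = 11.
Deficit = 11 − 21/2 = 1/2 ≥ 0, confirming Bessel's inequality. (The deficit equals ||v − Σ <v,e_j> e_j||^2, the squared distance from v to span{e_j}.)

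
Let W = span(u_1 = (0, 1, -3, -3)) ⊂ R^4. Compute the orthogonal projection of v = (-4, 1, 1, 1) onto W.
proj_W(v) = (0, -5/19, 15/19, 15/19)

Set up U = [u_1 | ... | u_1] ∈ R^(4×1). The projector onto W = col(U) is P = U (U^T U)^(-1) U^T.
Compute U^T U =
  [19],
and U^T v = (-5).
Solve U^T U · c = U^T v for the coefficients: c = (-5/19). The projection is proj_W(v) = U c.
Check: (v - proj_W(v)) · u_1 = 0  (should be 0).
Result: proj_W(v) = (0, -5/19, 15/19, 15/19).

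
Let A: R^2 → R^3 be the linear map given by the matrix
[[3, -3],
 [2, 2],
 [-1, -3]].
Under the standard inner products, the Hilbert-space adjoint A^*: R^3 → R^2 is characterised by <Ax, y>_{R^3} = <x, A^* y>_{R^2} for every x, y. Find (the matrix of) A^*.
A^* = A^T =
[[3, 2, -1],
 [-3, 2, -3]]

For real matrices with standard dot products, the defining identity <Ax, y> = <x, A^* y> gives (Ax)^T y = x^T (A^*) y, i.e. x^T A^T y = x^T (A^*) y. Since this holds for all x, y, we must have A^* = A^T. Therefore
A^* =
[[3, 2, -1],
 [-3, 2, -3]].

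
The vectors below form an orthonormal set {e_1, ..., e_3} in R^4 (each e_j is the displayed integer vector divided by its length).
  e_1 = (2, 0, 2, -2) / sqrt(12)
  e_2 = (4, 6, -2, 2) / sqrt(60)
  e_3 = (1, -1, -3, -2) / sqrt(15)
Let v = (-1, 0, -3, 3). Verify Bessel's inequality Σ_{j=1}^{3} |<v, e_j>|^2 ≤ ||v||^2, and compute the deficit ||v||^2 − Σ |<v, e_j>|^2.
Σ |<v, e_j>|^2 = 53/3; ||v||^2 = 19; deficit = 4/3

Write each e_j = u_j / sqrt(<u_j, u_j>) where u_j is the displayed integer vector. Then <v, e_j> = <v, u_j> / sqrt(<u_j, u_j>), so |<v, e_j>|^2 = <v, u_j>^2 / <u_j, u_j>.
Coefficients: <v, e_1> = -14/sqrt(12), <v, e_2> = 8/sqrt(60), <v, e_3> = 2/sqrt(15).
Square and sum: Σ |<v, e_j>|^2 = 53/3.
Compute ||v||^2 = v·v = 19.
Deficit = 19 − 53/3 = 4/3 ≥ 0, confirming Bessel's inequality. (The deficit equals ||v − Σ <v,e_j> e_j||^2, the squared distance from v to span{e_j}.)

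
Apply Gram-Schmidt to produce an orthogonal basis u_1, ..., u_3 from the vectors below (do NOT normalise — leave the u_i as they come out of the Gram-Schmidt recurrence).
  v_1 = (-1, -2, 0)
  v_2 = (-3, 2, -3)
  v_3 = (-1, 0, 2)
Orthogonal basis:
  u_1 = (-1, -2, 0)
  u_2 = (-16/5, 8/5, -3)
  u_3 = (-132/109, 66/109, 176/109)

Apply the Gram-Schmidt recurrence
  u_1 = v_1
  u_i = v_i − Σ_{j<i} ((v_i · u_j) / (u_j · u_j)) · u_j.

Step by step this gives:
  u_1 = (-1, -2, 0)
  u_2 = (-16/5, 8/5, -3)
  u_3 = (-132/109, 66/109, 176/109)

Orthogonality check:
  u_2 · u_1 = 0 (should be 0)
  u_3 · u_1 = 0 (should be 0)
  u_3 · u_2 = 0 (should be 0)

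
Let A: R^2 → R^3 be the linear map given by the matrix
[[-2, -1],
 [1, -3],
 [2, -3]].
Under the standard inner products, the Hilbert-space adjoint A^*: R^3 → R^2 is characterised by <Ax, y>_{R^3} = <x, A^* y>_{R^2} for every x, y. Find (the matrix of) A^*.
A^* = A^T =
[[-2, 1, 2],
 [-1, -3, -3]]

For real matrices with standard dot products, the defining identity <Ax, y> = <x, A^* y> gives (Ax)^T y = x^T (A^*) y, i.e. x^T A^T y = x^T (A^*) y. Since this holds for all x, y, we must have A^* = A^T. Therefore
A^* =
[[-2, 1, 2],
 [-1, -3, -3]].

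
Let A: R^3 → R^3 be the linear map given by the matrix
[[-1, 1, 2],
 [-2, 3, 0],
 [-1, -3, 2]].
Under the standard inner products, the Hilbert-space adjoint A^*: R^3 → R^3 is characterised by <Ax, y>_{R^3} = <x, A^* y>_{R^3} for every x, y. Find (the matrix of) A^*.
A^* = A^T =
[[-1, -2, -1],
 [1, 3, -3],
 [2, 0, 2]]

For real matrices with standard dot products, the defining identity <Ax, y> = <x, A^* y> gives (Ax)^T y = x^T (A^*) y, i.e. x^T A^T y = x^T (A^*) y. Since this holds for all x, y, we must have A^* = A^T. Therefore
A^* =
[[-1, -2, -1],
 [1, 3, -3],
 [2, 0, 2]].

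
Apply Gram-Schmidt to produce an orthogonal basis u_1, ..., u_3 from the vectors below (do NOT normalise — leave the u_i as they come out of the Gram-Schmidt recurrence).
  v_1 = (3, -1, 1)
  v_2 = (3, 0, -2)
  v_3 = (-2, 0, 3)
Orthogonal basis:
  u_1 = (3, -1, 1)
  u_2 = (12/11, 7/11, -29/11)
  u_3 = (5/47, 45/94, 15/94)

Apply the Gram-Schmidt recurrence
  u_1 = v_1
  u_i = v_i − Σ_{j<i} ((v_i · u_j) / (u_j · u_j)) · u_j.

Step by step this gives:
  u_1 = (3, -1, 1)
  u_2 = (12/11, 7/11, -29/11)
  u_3 = (5/47, 45/94, 15/94)

Orthogonality check:
  u_2 · u_1 = 0 (should be 0)
  u_3 · u_1 = 0 (should be 0)
  u_3 · u_2 = 0 (should be 0)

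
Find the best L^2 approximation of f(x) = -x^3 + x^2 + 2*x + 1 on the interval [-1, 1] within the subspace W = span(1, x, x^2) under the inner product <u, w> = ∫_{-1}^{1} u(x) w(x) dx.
g(x) = x^2 + 7*x/5 + 1

The best approximation g ∈ W is the orthogonal projection of f onto W. Writing g = a_0 + a_1 x + a_2 x^2, the coefficients solve the normal equations G · a = b where
  G_{ij} = <φ_i, φ_j> and b_i = <f, φ_i>, with φ_0 = 1, φ_1 = x, φ_2 = x^2.
G =
  [2, 0, 2/3]
  [0, 2/3, 0]
  [2/3, 0, 2/5],
b = (8/3, 14/15, 16/15).
Solving gives a_0 = 1, a_1 = 7/5, a_2 = 1, so
  g(x) = x^2 + 7*x/5 + 1.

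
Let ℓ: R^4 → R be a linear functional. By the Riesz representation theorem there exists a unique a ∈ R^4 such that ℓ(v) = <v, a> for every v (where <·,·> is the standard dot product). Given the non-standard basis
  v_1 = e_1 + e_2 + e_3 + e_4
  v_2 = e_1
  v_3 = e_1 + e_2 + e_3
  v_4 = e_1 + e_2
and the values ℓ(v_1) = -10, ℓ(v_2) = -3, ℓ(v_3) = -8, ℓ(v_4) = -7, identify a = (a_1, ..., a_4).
a = (-3, -4, -1, -2)

Write a = (a_1, ..., a_4) in the standard basis. For each basis vector v_i, ℓ(v_i) = <v_i, a> is a linear equation in the a_j's. Collect the n equations into a matrix system V a = ℓ, where row i of V is v_i (expressed in the standard basis). Since V is invertible (lower-triangular with 1s on the diagonal, up to permutation), solve by back-substitution:
  V =
[[1, 1, 1, 1],
 [1, 0, 0, 0],
 [1, 1, 1, 0],
 [1, 1, 0, 0]]
  V a = (-10, -3, -8, -7)
Solving gives a = (-3, -4, -1, -2).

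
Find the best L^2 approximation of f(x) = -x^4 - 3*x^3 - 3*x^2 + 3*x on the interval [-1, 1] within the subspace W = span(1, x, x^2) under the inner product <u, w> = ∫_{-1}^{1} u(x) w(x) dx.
g(x) = -27*x^2/7 + 6*x/5 + 3/35

The best approximation g ∈ W is the orthogonal projection of f onto W. Writing g = a_0 + a_1 x + a_2 x^2, the coefficients solve the normal equations G · a = b where
  G_{ij} = <φ_i, φ_j> and b_i = <f, φ_i>, with φ_0 = 1, φ_1 = x, φ_2 = x^2.
G =
  [2, 0, 2/3]
  [0, 2/3, 0]
  [2/3, 0, 2/5],
b = (-12/5, 4/5, -52/35).
Solving gives a_0 = 3/35, a_1 = 6/5, a_2 = -27/7, so
  g(x) = -27*x^2/7 + 6*x/5 + 3/35.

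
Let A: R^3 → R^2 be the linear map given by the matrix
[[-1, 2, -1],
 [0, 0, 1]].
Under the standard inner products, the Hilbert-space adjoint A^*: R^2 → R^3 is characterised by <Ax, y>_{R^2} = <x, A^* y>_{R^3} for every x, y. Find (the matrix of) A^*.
A^* = A^T =
[[-1, 0],
 [2, 0],
 [-1, 1]]

For real matrices with standard dot products, the defining identity <Ax, y> = <x, A^* y> gives (Ax)^T y = x^T (A^*) y, i.e. x^T A^T y = x^T (A^*) y. Since this holds for all x, y, we must have A^* = A^T. Therefore
A^* =
[[-1, 0],
 [2, 0],
 [-1, 1]].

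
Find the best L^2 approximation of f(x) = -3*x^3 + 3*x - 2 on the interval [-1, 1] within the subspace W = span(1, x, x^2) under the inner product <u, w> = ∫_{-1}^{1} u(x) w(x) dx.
g(x) = 6*x/5 - 2

The best approximation g ∈ W is the orthogonal projection of f onto W. Writing g = a_0 + a_1 x + a_2 x^2, the coefficients solve the normal equations G · a = b where
  G_{ij} = <φ_i, φ_j> and b_i = <f, φ_i>, with φ_0 = 1, φ_1 = x, φ_2 = x^2.
G =
  [2, 0, 2/3]
  [0, 2/3, 0]
  [2/3, 0, 2/5],
b = (-4, 4/5, -4/3).
Solving gives a_0 = -2, a_1 = 6/5, a_2 = 0, so
  g(x) = 6*x/5 - 2.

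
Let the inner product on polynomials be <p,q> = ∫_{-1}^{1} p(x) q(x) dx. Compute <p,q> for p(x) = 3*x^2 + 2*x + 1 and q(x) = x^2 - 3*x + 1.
<p,q> = 28/15

Expand the product: p(x)·q(x) = 3*x^4 - 7*x^3 - 2*x^2 - x + 1.
∫_{-1}^{1} of each monomial x^k gives [2/(k+1) if k even, 0 if k odd]. Integrating term-by-term (or equivalently evaluating the antiderivative F(x) = 3*x^5/5 - 7*x^4/4 - 2*x^3/3 - x^2/2 + x at the endpoints):
  F(1) − F(−1) = -79/60 − (-191/60) = 28/15.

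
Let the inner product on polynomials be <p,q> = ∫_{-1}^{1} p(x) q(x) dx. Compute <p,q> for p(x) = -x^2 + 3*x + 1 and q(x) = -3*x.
<p,q> = -6

Expand the product: p(x)·q(x) = 3*x^3 - 9*x^2 - 3*x.
∫_{-1}^{1} of each monomial x^k gives [2/(k+1) if k even, 0 if k odd]. Integrating term-by-term (or equivalently evaluating the antiderivative F(x) = 3*x^4/4 - 3*x^3 - 3*x^2/2 at the endpoints):
  F(1) − F(−1) = -15/4 − (9/4) = -6.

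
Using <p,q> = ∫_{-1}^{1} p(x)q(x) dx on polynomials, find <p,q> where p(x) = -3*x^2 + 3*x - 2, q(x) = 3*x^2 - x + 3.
<p,q> = -138/5

Expand the product: p(x)·q(x) = -9*x^4 + 12*x^3 - 18*x^2 + 11*x - 6.
∫_{-1}^{1} of each monomial x^k gives [2/(k+1) if k even, 0 if k odd]. Integrating term-by-term (or equivalently evaluating the antiderivative F(x) = -9*x^5/5 + 3*x^4 - 6*x^3 + 11*x^2/2 - 6*x at the endpoints):
  F(1) − F(−1) = -53/10 − (223/10) = -138/5.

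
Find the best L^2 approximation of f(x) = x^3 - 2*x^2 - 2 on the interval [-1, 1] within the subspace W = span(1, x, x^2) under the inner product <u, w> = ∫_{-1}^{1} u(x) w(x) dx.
g(x) = -2*x^2 + 3*x/5 - 2

The best approximation g ∈ W is the orthogonal projection of f onto W. Writing g = a_0 + a_1 x + a_2 x^2, the coefficients solve the normal equations G · a = b where
  G_{ij} = <φ_i, φ_j> and b_i = <f, φ_i>, with φ_0 = 1, φ_1 = x, φ_2 = x^2.
G =
  [2, 0, 2/3]
  [0, 2/3, 0]
  [2/3, 0, 2/5],
b = (-16/3, 2/5, -32/15).
Solving gives a_0 = -2, a_1 = 3/5, a_2 = -2, so
  g(x) = -2*x^2 + 3*x/5 - 2.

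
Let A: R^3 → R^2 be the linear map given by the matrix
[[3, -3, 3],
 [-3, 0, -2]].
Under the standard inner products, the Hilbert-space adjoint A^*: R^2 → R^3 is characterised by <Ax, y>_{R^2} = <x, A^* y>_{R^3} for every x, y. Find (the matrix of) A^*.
A^* = A^T =
[[3, -3],
 [-3, 0],
 [3, -2]]

For real matrices with standard dot products, the defining identity <Ax, y> = <x, A^* y> gives (Ax)^T y = x^T (A^*) y, i.e. x^T A^T y = x^T (A^*) y. Since this holds for all x, y, we must have A^* = A^T. Therefore
A^* =
[[3, -3],
 [-3, 0],
 [3, -2]].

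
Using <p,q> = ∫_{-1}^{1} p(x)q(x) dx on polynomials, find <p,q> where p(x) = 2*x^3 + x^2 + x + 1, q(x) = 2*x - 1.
<p,q> = 4/15

Expand the product: p(x)·q(x) = 4*x^4 + x^2 + x - 1.
∫_{-1}^{1} of each monomial x^k gives [2/(k+1) if k even, 0 if k odd]. Integrating term-by-term (or equivalently evaluating the antiderivative F(x) = 4*x^5/5 + x^3/3 + x^2/2 - x at the endpoints):
  F(1) − F(−1) = 19/30 − (11/30) = 4/15.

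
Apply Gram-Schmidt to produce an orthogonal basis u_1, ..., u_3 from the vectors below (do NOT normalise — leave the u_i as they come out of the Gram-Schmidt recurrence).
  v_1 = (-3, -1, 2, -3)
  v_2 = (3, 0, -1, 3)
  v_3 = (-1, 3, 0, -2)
Orthogonal basis:
  u_1 = (-3, -1, 2, -3)
  u_2 = (9/23, -20/23, 17/23, 9/23)
  u_3 = (26/37, 45/37, 45/37, -11/37)

Apply the Gram-Schmidt recurrence
  u_1 = v_1
  u_i = v_i − Σ_{j<i} ((v_i · u_j) / (u_j · u_j)) · u_j.

Step by step this gives:
  u_1 = (-3, -1, 2, -3)
  u_2 = (9/23, -20/23, 17/23, 9/23)
  u_3 = (26/37, 45/37, 45/37, -11/37)

Orthogonality check:
  u_2 · u_1 = 0 (should be 0)
  u_3 · u_1 = 0 (should be 0)
  u_3 · u_2 = 0 (should be 0)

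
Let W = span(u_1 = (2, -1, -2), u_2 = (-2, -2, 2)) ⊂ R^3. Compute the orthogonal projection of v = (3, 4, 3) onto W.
proj_W(v) = (0, 4, 0)

Set up U = [u_1 | ... | u_2] ∈ R^(3×2). The projector onto W = col(U) is P = U (U^T U)^(-1) U^T.
Compute U^T U =
  [9, -6]
  [-6, 12],
and U^T v = (-4, -8).
Solve U^T U · c = U^T v for the coefficients: c = (-4/3, -4/3). The projection is proj_W(v) = U c.
Check: (v - proj_W(v)) · u_1 = 0  (should be 0).
Check: (v - proj_W(v)) · u_2 = 0  (should be 0).
Result: proj_W(v) = (0, 4, 0).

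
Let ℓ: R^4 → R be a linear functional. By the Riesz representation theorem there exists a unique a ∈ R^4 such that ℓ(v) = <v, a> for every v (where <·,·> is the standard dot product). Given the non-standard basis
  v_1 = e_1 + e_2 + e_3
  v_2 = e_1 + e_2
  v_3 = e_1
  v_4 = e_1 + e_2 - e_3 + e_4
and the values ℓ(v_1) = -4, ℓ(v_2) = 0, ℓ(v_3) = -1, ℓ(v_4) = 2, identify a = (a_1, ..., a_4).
a = (-1, 1, -4, -2)

Write a = (a_1, ..., a_4) in the standard basis. For each basis vector v_i, ℓ(v_i) = <v_i, a> is a linear equation in the a_j's. Collect the n equations into a matrix system V a = ℓ, where row i of V is v_i (expressed in the standard basis). Since V is invertible (lower-triangular with 1s on the diagonal, up to permutation), solve by back-substitution:
  V =
[[1, 1, 1, 0],
 [1, 1, 0, 0],
 [1, 0, 0, 0],
 [1, 1, -1, 1]]
  V a = (-4, 0, -1, 2)
Solving gives a = (-1, 1, -4, -2).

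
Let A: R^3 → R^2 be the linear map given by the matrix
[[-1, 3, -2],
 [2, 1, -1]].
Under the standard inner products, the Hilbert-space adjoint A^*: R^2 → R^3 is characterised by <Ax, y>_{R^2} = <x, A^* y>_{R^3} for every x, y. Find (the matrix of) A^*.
A^* = A^T =
[[-1, 2],
 [3, 1],
 [-2, -1]]

For real matrices with standard dot products, the defining identity <Ax, y> = <x, A^* y> gives (Ax)^T y = x^T (A^*) y, i.e. x^T A^T y = x^T (A^*) y. Since this holds for all x, y, we must have A^* = A^T. Therefore
A^* =
[[-1, 2],
 [3, 1],
 [-2, -1]].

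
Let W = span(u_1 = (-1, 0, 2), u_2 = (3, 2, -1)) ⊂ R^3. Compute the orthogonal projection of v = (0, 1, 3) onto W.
proj_W(v) = (-4/45, 10/9, 133/45)

Set up U = [u_1 | ... | u_2] ∈ R^(3×2). The projector onto W = col(U) is P = U (U^T U)^(-1) U^T.
Compute U^T U =
  [5, -5]
  [-5, 14],
and U^T v = (6, -1).
Solve U^T U · c = U^T v for the coefficients: c = (79/45, 5/9). The projection is proj_W(v) = U c.
Check: (v - proj_W(v)) · u_1 = 0  (should be 0).
Check: (v - proj_W(v)) · u_2 = 0  (should be 0).
Result: proj_W(v) = (-4/45, 10/9, 133/45).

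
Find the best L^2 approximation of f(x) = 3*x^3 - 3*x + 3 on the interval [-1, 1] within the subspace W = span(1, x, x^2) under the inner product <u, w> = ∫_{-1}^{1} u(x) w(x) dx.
g(x) = 3 - 6*x/5

The best approximation g ∈ W is the orthogonal projection of f onto W. Writing g = a_0 + a_1 x + a_2 x^2, the coefficients solve the normal equations G · a = b where
  G_{ij} = <φ_i, φ_j> and b_i = <f, φ_i>, with φ_0 = 1, φ_1 = x, φ_2 = x^2.
G =
  [2, 0, 2/3]
  [0, 2/3, 0]
  [2/3, 0, 2/5],
b = (6, -4/5, 2).
Solving gives a_0 = 3, a_1 = -6/5, a_2 = 0, so
  g(x) = 3 - 6*x/5.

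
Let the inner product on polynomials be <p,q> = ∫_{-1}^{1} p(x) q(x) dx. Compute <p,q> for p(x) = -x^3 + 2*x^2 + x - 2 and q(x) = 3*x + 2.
<p,q> = -68/15

Expand the product: p(x)·q(x) = -3*x^4 + 4*x^3 + 7*x^2 - 4*x - 4.
∫_{-1}^{1} of each monomial x^k gives [2/(k+1) if k even, 0 if k odd]. Integrating term-by-term (or equivalently evaluating the antiderivative F(x) = -3*x^5/5 + x^4 + 7*x^3/3 - 2*x^2 - 4*x at the endpoints):
  F(1) − F(−1) = -49/15 − (19/15) = -68/15.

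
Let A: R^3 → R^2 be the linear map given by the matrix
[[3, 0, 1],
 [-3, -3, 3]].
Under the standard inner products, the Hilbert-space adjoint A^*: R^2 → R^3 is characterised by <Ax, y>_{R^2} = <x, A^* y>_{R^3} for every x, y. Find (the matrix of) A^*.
A^* = A^T =
[[3, -3],
 [0, -3],
 [1, 3]]

For real matrices with standard dot products, the defining identity <Ax, y> = <x, A^* y> gives (Ax)^T y = x^T (A^*) y, i.e. x^T A^T y = x^T (A^*) y. Since this holds for all x, y, we must have A^* = A^T. Therefore
A^* =
[[3, -3],
 [0, -3],
 [1, 3]].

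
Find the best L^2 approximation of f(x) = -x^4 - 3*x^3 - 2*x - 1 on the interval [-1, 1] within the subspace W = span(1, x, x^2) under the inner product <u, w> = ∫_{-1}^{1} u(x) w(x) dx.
g(x) = -6*x^2/7 - 19*x/5 - 32/35

The best approximation g ∈ W is the orthogonal projection of f onto W. Writing g = a_0 + a_1 x + a_2 x^2, the coefficients solve the normal equations G · a = b where
  G_{ij} = <φ_i, φ_j> and b_i = <f, φ_i>, with φ_0 = 1, φ_1 = x, φ_2 = x^2.
G =
  [2, 0, 2/3]
  [0, 2/3, 0]
  [2/3, 0, 2/5],
b = (-12/5, -38/15, -20/21).
Solving gives a_0 = -32/35, a_1 = -19/5, a_2 = -6/7, so
  g(x) = -6*x^2/7 - 19*x/5 - 32/35.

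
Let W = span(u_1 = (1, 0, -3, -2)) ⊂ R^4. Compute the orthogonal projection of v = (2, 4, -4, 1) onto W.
proj_W(v) = (6/7, 0, -18/7, -12/7)

Set up U = [u_1 | ... | u_1] ∈ R^(4×1). The projector onto W = col(U) is P = U (U^T U)^(-1) U^T.
Compute U^T U =
  [14],
and U^T v = (12).
Solve U^T U · c = U^T v for the coefficients: c = (6/7). The projection is proj_W(v) = U c.
Check: (v - proj_W(v)) · u_1 = 0  (should be 0).
Result: proj_W(v) = (6/7, 0, -18/7, -12/7).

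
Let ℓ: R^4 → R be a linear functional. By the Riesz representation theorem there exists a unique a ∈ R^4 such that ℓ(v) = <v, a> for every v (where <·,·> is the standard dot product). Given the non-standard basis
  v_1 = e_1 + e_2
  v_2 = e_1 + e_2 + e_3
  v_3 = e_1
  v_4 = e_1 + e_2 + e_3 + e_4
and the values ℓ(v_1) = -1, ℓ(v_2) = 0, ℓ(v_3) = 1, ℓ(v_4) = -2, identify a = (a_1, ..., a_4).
a = (1, -2, 1, -2)

Write a = (a_1, ..., a_4) in the standard basis. For each basis vector v_i, ℓ(v_i) = <v_i, a> is a linear equation in the a_j's. Collect the n equations into a matrix system V a = ℓ, where row i of V is v_i (expressed in the standard basis). Since V is invertible (lower-triangular with 1s on the diagonal, up to permutation), solve by back-substitution:
  V =
[[1, 1, 0, 0],
 [1, 1, 1, 0],
 [1, 0, 0, 0],
 [1, 1, 1, 1]]
  V a = (-1, 0, 1, -2)
Solving gives a = (1, -2, 1, -2).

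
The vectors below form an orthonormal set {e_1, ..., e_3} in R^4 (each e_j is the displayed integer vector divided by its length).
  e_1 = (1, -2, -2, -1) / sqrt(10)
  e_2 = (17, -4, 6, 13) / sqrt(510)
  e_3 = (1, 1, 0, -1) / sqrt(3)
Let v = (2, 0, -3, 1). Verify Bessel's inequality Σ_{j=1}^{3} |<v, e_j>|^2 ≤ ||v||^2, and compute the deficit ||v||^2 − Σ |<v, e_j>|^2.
Σ |<v, e_j>|^2 = 117/17; ||v||^2 = 14; deficit = 121/17

Write each e_j = u_j / sqrt(<u_j, u_j>) where u_j is the displayed integer vector. Then <v, e_j> = <v, u_j> / sqrt(<u_j, u_j>), so |<v, e_j>|^2 = <v, u_j>^2 / <u_j, u_j>.
Coefficients: <v, e_1> = 7/sqrt(10), <v, e_2> = 29/sqrt(510), <v, e_3> = 1/sqrt(3).
Square and sum: Σ |<v, e_j>|^2 = 117/17.
Compute ||v||^2 = v·v = 14.
Deficit = 14 − 117/17 = 121/17 ≥ 0, confirming Bessel's inequality. (The deficit equals ||v − Σ <v,e_j> e_j||^2, the squared distance from v to span{e_j}.)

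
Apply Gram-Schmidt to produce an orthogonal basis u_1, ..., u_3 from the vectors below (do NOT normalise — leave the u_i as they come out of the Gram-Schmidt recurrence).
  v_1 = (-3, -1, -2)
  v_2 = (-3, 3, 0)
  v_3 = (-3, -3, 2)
Orthogonal basis:
  u_1 = (-3, -1, -2)
  u_2 = (-12/7, 24/7, 6/7)
  u_3 = (-5/3, -5/3, 10/3)

Apply the Gram-Schmidt recurrence
  u_1 = v_1
  u_i = v_i − Σ_{j<i} ((v_i · u_j) / (u_j · u_j)) · u_j.

Step by step this gives:
  u_1 = (-3, -1, -2)
  u_2 = (-12/7, 24/7, 6/7)
  u_3 = (-5/3, -5/3, 10/3)

Orthogonality check:
  u_2 · u_1 = 0 (should be 0)
  u_3 · u_1 = 0 (should be 0)
  u_3 · u_2 = 0 (should be 0)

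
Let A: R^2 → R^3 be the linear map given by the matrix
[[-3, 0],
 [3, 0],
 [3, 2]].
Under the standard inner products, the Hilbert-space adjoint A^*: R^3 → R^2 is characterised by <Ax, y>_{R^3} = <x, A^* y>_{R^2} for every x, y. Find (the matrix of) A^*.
A^* = A^T =
[[-3, 3, 3],
 [0, 0, 2]]

For real matrices with standard dot products, the defining identity <Ax, y> = <x, A^* y> gives (Ax)^T y = x^T (A^*) y, i.e. x^T A^T y = x^T (A^*) y. Since this holds for all x, y, we must have A^* = A^T. Therefore
A^* =
[[-3, 3, 3],
 [0, 0, 2]].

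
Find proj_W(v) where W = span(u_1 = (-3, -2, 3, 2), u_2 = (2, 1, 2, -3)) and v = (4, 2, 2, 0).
proj_W(v) = (193/101, 105/101, 91/101, -247/101)

Set up U = [u_1 | ... | u_2] ∈ R^(4×2). The projector onto W = col(U) is P = U (U^T U)^(-1) U^T.
Compute U^T U =
  [26, -8]
  [-8, 18],
and U^T v = (-10, 14).
Solve U^T U · c = U^T v for the coefficients: c = (-17/101, 71/101). The projection is proj_W(v) = U c.
Check: (v - proj_W(v)) · u_1 = 0  (should be 0).
Check: (v - proj_W(v)) · u_2 = 0  (should be 0).
Result: proj_W(v) = (193/101, 105/101, 91/101, -247/101).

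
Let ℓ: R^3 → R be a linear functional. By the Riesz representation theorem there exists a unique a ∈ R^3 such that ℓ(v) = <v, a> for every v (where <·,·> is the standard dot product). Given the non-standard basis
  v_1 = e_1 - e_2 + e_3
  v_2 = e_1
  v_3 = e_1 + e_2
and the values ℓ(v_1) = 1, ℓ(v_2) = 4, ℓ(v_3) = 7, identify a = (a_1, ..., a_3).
a = (4, 3, 0)

Write a = (a_1, ..., a_3) in the standard basis. For each basis vector v_i, ℓ(v_i) = <v_i, a> is a linear equation in the a_j's. Collect the n equations into a matrix system V a = ℓ, where row i of V is v_i (expressed in the standard basis). Since V is invertible (lower-triangular with 1s on the diagonal, up to permutation), solve by back-substitution:
  V =
[[1, -1, 1],
 [1, 0, 0],
 [1, 1, 0]]
  V a = (1, 4, 7)
Solving gives a = (4, 3, 0).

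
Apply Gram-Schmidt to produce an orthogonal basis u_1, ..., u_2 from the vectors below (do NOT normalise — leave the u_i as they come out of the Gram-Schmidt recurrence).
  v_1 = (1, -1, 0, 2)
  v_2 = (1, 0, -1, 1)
Orthogonal basis:
  u_1 = (1, -1, 0, 2)
  u_2 = (1/2, 1/2, -1, 0)

Apply the Gram-Schmidt recurrence
  u_1 = v_1
  u_i = v_i − Σ_{j<i} ((v_i · u_j) / (u_j · u_j)) · u_j.

Step by step this gives:
  u_1 = (1, -1, 0, 2)
  u_2 = (1/2, 1/2, -1, 0)

Orthogonality check:
  u_2 · u_1 = 0 (should be 0)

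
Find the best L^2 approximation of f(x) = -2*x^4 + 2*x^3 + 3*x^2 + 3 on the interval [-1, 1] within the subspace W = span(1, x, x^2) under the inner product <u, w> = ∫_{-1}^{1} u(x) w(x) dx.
g(x) = 9*x^2/7 + 6*x/5 + 111/35

The best approximation g ∈ W is the orthogonal projection of f onto W. Writing g = a_0 + a_1 x + a_2 x^2, the coefficients solve the normal equations G · a = b where
  G_{ij} = <φ_i, φ_j> and b_i = <f, φ_i>, with φ_0 = 1, φ_1 = x, φ_2 = x^2.
G =
  [2, 0, 2/3]
  [0, 2/3, 0]
  [2/3, 0, 2/5],
b = (36/5, 4/5, 92/35).
Solving gives a_0 = 111/35, a_1 = 6/5, a_2 = 9/7, so
  g(x) = 9*x^2/7 + 6*x/5 + 111/35.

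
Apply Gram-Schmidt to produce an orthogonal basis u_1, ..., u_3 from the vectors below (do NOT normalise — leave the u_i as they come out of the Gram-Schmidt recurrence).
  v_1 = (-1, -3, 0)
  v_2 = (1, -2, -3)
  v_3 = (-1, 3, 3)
Orthogonal basis:
  u_1 = (-1, -3, 0)
  u_2 = (3/2, -1/2, -3)
  u_3 = (-27/115, 9/115, -3/23)

Apply the Gram-Schmidt recurrence
  u_1 = v_1
  u_i = v_i − Σ_{j<i} ((v_i · u_j) / (u_j · u_j)) · u_j.

Step by step this gives:
  u_1 = (-1, -3, 0)
  u_2 = (3/2, -1/2, -3)
  u_3 = (-27/115, 9/115, -3/23)

Orthogonality check:
  u_2 · u_1 = 0 (should be 0)
  u_3 · u_1 = 0 (should be 0)
  u_3 · u_2 = 0 (should be 0)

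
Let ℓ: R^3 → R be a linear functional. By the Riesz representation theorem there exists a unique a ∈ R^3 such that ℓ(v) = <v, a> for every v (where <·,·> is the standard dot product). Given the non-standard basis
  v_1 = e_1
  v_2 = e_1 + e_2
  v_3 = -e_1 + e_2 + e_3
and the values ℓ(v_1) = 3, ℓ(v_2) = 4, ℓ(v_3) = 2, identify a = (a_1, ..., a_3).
a = (3, 1, 4)

Write a = (a_1, ..., a_3) in the standard basis. For each basis vector v_i, ℓ(v_i) = <v_i, a> is a linear equation in the a_j's. Collect the n equations into a matrix system V a = ℓ, where row i of V is v_i (expressed in the standard basis). Since V is invertible (lower-triangular with 1s on the diagonal, up to permutation), solve by back-substitution:
  V =
[[1, 0, 0],
 [1, 1, 0],
 [-1, 1, 1]]
  V a = (3, 4, 2)
Solving gives a = (3, 1, 4).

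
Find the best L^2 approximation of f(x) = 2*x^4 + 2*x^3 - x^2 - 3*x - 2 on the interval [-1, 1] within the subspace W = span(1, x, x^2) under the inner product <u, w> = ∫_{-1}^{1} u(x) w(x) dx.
g(x) = 5*x^2/7 - 9*x/5 - 76/35

The best approximation g ∈ W is the orthogonal projection of f onto W. Writing g = a_0 + a_1 x + a_2 x^2, the coefficients solve the normal equations G · a = b where
  G_{ij} = <φ_i, φ_j> and b_i = <f, φ_i>, with φ_0 = 1, φ_1 = x, φ_2 = x^2.
G =
  [2, 0, 2/3]
  [0, 2/3, 0]
  [2/3, 0, 2/5],
b = (-58/15, -6/5, -122/105).
Solving gives a_0 = -76/35, a_1 = -9/5, a_2 = 5/7, so
  g(x) = 5*x^2/7 - 9*x/5 - 76/35.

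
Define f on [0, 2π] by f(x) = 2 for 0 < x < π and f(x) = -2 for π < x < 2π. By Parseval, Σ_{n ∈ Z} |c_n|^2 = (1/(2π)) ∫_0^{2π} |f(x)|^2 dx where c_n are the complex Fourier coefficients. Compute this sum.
Σ |c_n|^2 = 4

Parseval equates the L^2 energy of f (normalised by 1/(2π)) with the ℓ^2 sum of its Fourier coefficients: (1/(2π)) ∫_0^{2π} |f|^2 = Σ |c_n|^2.
Compute the left side: (1/(2π)) [∫_0^π 2^2 dx + ∫_π^{2π} (-2)^2 dx] = (1/(2π)) · (4π + 4π) = (4 + 4)/2 = 4.
So Σ_{n ∈ Z} |c_n|^2 = 4.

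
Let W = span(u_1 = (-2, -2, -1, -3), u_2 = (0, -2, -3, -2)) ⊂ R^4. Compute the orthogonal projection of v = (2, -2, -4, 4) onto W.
proj_W(v) = (480/137, -16/137, -504/137, 224/137)

Set up U = [u_1 | ... | u_2] ∈ R^(4×2). The projector onto W = col(U) is P = U (U^T U)^(-1) U^T.
Compute U^T U =
  [18, 13]
  [13, 17],
and U^T v = (-8, 8).
Solve U^T U · c = U^T v for the coefficients: c = (-240/137, 248/137). The projection is proj_W(v) = U c.
Check: (v - proj_W(v)) · u_1 = 0  (should be 0).
Check: (v - proj_W(v)) · u_2 = 0  (should be 0).
Result: proj_W(v) = (480/137, -16/137, -504/137, 224/137).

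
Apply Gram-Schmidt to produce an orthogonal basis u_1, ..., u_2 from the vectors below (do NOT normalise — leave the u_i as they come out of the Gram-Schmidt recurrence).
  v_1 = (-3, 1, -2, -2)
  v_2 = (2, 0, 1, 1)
Orthogonal basis:
  u_1 = (-3, 1, -2, -2)
  u_2 = (1/3, 5/9, -1/9, -1/9)

Apply the Gram-Schmidt recurrence
  u_1 = v_1
  u_i = v_i − Σ_{j<i} ((v_i · u_j) / (u_j · u_j)) · u_j.

Step by step this gives:
  u_1 = (-3, 1, -2, -2)
  u_2 = (1/3, 5/9, -1/9, -1/9)

Orthogonality check:
  u_2 · u_1 = 0 (should be 0)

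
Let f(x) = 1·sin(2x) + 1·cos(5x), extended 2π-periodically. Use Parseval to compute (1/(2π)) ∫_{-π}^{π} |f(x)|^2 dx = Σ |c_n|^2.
Σ |c_n|^2 = 1

Expand |f|^2 and use orthogonality of {sin(nx), cos(mx)} on [-π, π]:
  ∫_{-π}^{π} sin(nx)^2 dx = π, ∫ cos(mx)^2 dx = π, and cross terms integrate to 0.
So ∫_{-π}^{π} f(x)^2 dx = 1^2 · π + 1^2 · π = (1 + 1)π.
Divide by 2π: (1 + 1)/2 = 1.
By Parseval, this equals Σ |c_n|^2.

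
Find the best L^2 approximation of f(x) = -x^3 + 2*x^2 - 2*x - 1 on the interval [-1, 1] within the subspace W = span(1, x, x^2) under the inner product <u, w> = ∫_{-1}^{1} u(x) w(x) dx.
g(x) = 2*x^2 - 13*x/5 - 1

The best approximation g ∈ W is the orthogonal projection of f onto W. Writing g = a_0 + a_1 x + a_2 x^2, the coefficients solve the normal equations G · a = b where
  G_{ij} = <φ_i, φ_j> and b_i = <f, φ_i>, with φ_0 = 1, φ_1 = x, φ_2 = x^2.
G =
  [2, 0, 2/3]
  [0, 2/3, 0]
  [2/3, 0, 2/5],
b = (-2/3, -26/15, 2/15).
Solving gives a_0 = -1, a_1 = -13/5, a_2 = 2, so
  g(x) = 2*x^2 - 13*x/5 - 1.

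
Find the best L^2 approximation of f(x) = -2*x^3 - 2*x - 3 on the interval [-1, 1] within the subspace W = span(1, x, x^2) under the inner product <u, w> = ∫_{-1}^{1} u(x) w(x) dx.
g(x) = -16*x/5 - 3

The best approximation g ∈ W is the orthogonal projection of f onto W. Writing g = a_0 + a_1 x + a_2 x^2, the coefficients solve the normal equations G · a = b where
  G_{ij} = <φ_i, φ_j> and b_i = <f, φ_i>, with φ_0 = 1, φ_1 = x, φ_2 = x^2.
G =
  [2, 0, 2/3]
  [0, 2/3, 0]
  [2/3, 0, 2/5],
b = (-6, -32/15, -2).
Solving gives a_0 = -3, a_1 = -16/5, a_2 = 0, so
  g(x) = -16*x/5 - 3.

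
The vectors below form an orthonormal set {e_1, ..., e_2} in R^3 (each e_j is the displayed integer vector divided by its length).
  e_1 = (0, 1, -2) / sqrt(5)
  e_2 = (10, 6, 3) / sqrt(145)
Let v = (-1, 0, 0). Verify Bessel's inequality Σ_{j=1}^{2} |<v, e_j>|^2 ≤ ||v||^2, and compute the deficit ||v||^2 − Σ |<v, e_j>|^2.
Σ |<v, e_j>|^2 = 20/29; ||v||^2 = 1; deficit = 9/29

Write each e_j = u_j / sqrt(<u_j, u_j>) where u_j is the displayed integer vector. Then <v, e_j> = <v, u_j> / sqrt(<u_j, u_j>), so |<v, e_j>|^2 = <v, u_j>^2 / <u_j, u_j>.
Coefficients: <v, e_1> = 0/sqrt(5), <v, e_2> = -10/sqrt(145).
Square and sum: Σ |<v, e_j>|^2 = 20/29.
Compute ||v||^2 = v·v = 1.
Deficit = 1 − 20/29 = 9/29 ≥ 0, confirming Bessel's inequality. (The deficit equals ||v − Σ <v,e_j> e_j||^2, the squared distance from v to span{e_j}.)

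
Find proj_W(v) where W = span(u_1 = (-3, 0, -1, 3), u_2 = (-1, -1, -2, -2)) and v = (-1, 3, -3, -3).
proj_W(v) = (-127/189, -187/189, -118/63, -62/27)

Set up U = [u_1 | ... | u_2] ∈ R^(4×2). The projector onto W = col(U) is P = U (U^T U)^(-1) U^T.
Compute U^T U =
  [19, -1]
  [-1, 10],
and U^T v = (-3, 10).
Solve U^T U · c = U^T v for the coefficients: c = (-20/189, 187/189). The projection is proj_W(v) = U c.
Check: (v - proj_W(v)) · u_1 = 0  (should be 0).
Check: (v - proj_W(v)) · u_2 = 0  (should be 0).
Result: proj_W(v) = (-127/189, -187/189, -118/63, -62/27).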